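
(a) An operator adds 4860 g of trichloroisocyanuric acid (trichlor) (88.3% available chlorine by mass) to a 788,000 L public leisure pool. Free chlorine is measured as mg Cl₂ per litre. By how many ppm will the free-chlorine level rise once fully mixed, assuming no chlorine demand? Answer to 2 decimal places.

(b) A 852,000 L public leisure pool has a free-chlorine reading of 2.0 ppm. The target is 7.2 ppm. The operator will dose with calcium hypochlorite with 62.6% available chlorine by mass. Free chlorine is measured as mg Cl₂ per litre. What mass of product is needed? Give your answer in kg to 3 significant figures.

(a) Available chlorine delivered: 4860 g × 0.883 = 4291 g as Cl₂.
(a) Concentration rise: 4291 g / 788,000 L = 5.446 mg/L = 5.45 ppm.

(b) Chlorine deficit: 7.2 − 2.0 = 5.2 ppm = 5.2 mg/L as Cl₂.
(b) Cl₂ equivalent needed: 5.2 mg/L × 852,000 L = 4,430,000 mg = 4430 g.
(b) Product at 62.6% available chlorine: 4430 / 0.626 = 7077 g.

(a) 5.45 ppm; (b) 7.08 kg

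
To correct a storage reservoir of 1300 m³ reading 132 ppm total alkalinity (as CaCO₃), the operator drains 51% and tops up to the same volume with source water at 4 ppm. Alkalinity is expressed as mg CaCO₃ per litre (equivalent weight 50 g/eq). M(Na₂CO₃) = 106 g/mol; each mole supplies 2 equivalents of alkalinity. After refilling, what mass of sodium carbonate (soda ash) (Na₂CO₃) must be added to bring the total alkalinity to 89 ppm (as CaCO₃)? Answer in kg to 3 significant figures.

30.7 kg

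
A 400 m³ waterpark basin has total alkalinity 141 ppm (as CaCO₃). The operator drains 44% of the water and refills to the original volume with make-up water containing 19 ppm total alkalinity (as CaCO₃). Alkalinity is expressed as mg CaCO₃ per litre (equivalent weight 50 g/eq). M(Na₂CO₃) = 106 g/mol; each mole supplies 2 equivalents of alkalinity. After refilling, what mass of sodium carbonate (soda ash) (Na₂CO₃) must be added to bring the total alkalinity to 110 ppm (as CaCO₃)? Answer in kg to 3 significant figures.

Volume: 400 m³ = 400,000 L.
After draining 44% and refilling: 141 × 0.56 + 19 × 0.44 = 87.32 ppm.
Deficit to target: 110 − 87.32 = 22.68 mg/L.
As CaCO₃: 22.68 mg/L × 400,000 L = 9072 g; ÷ 50 g/eq ÷ 2 = 90.72 mol Na₂CO₃.
Mass: 90.72 × 106 = 9616 g.

9.62 kg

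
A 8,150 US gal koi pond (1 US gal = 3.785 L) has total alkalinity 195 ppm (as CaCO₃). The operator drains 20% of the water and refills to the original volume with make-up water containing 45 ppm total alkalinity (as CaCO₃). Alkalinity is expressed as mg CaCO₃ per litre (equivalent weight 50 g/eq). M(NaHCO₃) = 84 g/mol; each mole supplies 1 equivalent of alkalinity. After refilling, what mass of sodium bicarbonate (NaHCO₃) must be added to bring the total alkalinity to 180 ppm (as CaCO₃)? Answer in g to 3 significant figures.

777 g

Volume: 8,150 US gal × 3.785 L/gal = 30,848 L.
After draining 20% and refilling: 195 × 0.80 + 45 × 0.20 = 165 ppm.
Deficit to target: 180 − 165 = 15 mg/L.
As CaCO₃: 15 mg/L × 30,848 L = 462.7 g; ÷ 50 g/eq ÷ 1 = 9.254 mol NaHCO₃.
Mass: 9.254 × 84 = 777.4 g.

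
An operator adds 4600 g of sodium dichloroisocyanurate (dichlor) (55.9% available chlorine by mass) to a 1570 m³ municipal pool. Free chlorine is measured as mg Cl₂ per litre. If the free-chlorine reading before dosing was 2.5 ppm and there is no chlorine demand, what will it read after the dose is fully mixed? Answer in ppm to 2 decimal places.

4.14 ppm

Volume: 1570 m³ = 1,570,000 L.
Available chlorine delivered: 4600 g × 0.559 = 2571 g as Cl₂.
Concentration rise: 2571 g / 1,570,000 L = 1.638 mg/L = 1.64 ppm.
Final FC: 2.5 + 1.64 = 4.14 ppm.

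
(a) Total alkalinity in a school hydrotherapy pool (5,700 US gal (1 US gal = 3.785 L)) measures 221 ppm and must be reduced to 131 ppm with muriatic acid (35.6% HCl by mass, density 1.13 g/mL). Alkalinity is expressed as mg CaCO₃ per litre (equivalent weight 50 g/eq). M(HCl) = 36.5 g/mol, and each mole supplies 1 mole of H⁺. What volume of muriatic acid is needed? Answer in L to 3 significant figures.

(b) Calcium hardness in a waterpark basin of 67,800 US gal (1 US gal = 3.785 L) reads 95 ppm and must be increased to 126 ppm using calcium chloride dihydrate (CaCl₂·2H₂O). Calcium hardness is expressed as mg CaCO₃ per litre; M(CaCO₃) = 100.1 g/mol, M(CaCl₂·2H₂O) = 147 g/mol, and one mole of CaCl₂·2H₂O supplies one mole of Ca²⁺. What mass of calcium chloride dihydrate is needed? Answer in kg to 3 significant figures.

(a) 3.52 L; (b) 11.7 kg

(a) Volume: 5,700 US gal × 3.785 L/gal = 21,574 L.
(a) Alkalinity to neutralize: (221 − 131) = 90 mg/L as CaCO₃ × 21,574 L = 1942 g as CaCO₃.
(a) Equivalents of H⁺ required: 1942 ÷ 50 g/eq = 38.83 eq = 38.83 mol HCl.
(a) Mass of HCl: 38.83 × 36.5 = 1417 g.
(a) Mass of 35.6% solution: 1417 / 0.356 = 3982 g.
(a) Volume: 3982 g ÷ 1.13 g/mL = 3524 mL.

(b) Volume: 67,800 US gal × 3.785 L/gal = 256,623 L.
(b) Hardness to add: (126 − 95) = 31 mg/L as CaCO₃ × 256,623 L = 7955 g as CaCO₃.
(b) Moles of Ca²⁺ (1 mol Ca²⁺ ≡ 1 mol CaCO₃): 7955 / 100.1 g/mol = 79.47 mol.
(b) Mass of CaCl₂·2H₂O: 79.47 × 147 = 11,680 g.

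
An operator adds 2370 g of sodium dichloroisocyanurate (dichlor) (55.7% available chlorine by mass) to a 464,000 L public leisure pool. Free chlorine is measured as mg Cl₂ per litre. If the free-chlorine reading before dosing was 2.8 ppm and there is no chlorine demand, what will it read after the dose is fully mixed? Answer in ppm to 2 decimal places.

5.65 ppm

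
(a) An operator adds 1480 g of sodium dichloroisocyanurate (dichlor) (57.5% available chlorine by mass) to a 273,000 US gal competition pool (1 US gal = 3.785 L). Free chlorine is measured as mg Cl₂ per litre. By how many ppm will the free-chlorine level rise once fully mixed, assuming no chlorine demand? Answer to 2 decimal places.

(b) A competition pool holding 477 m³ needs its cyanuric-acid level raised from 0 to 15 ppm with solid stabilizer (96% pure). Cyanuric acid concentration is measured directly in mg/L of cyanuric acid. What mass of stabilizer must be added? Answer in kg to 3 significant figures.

(a) 0.82 ppm; (b) 7.45 kg

(a) Volume: 273,000 US gal × 3.785 L/gal = 1,033,305 L.
(a) Available chlorine delivered: 1480 g × 0.575 = 851 g as Cl₂.
(a) Concentration rise: 851 g / 1,033,305 L = 0.8236 mg/L = 0.82 ppm.

(b) Volume: 477 m³ = 477,000 L.
(b) CYA to add: (15 − 0) = 15 mg/L × 477,000 L = 7155 g cyanuric acid.
(b) At 96% purity: 7155 / 0.96 = 7453 g product.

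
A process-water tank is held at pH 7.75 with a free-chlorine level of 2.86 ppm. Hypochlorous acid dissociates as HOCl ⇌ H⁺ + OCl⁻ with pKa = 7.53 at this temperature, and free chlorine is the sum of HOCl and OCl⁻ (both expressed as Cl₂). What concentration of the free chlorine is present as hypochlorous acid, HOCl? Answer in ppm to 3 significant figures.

[OCl⁻]/[HOCl] = 10^(pH − pKa) = 10^(7.75 − 7.53) = 10^0.22 = 1.66.
Fraction as HOCl = 1 / (1 + 1.66) = 0.376.
HOCl = 0.376 × 2.86 ppm = 1.075 ppm.

1.08 ppm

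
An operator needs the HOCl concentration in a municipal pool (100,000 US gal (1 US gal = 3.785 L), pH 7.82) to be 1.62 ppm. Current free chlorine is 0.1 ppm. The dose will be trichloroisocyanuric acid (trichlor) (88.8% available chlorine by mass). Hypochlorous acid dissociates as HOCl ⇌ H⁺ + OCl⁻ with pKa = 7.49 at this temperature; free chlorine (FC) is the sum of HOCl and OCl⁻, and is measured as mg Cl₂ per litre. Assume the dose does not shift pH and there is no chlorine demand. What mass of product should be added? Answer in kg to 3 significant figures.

2.12 kg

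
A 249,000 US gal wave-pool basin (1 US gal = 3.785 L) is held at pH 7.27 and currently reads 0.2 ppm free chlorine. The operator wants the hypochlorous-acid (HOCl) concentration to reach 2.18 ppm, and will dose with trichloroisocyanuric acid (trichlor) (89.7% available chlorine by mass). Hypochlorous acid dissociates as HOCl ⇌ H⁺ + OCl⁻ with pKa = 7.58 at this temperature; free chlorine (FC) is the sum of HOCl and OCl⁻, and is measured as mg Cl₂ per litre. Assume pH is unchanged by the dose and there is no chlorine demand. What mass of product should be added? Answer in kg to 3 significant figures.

Volume: 249,000 US gal × 3.785 L/gal = 942,465 L.
[OCl⁻]/[HOCl] = 10^(pH − pKa) = 10^(7.27 − 7.58) = 0.4898; fraction as HOCl = 1/(1 + 0.4898) = 0.6712.
Free chlorine required for 2.18 ppm HOCl: 2.18 / 0.6712 = 3.248 ppm.
FC to add: 3.248 − 0.2 = 3.048 mg/L as Cl₂.
Cl₂ equivalent: 3.048 mg/L × 942,465 L = 2872 g.
Product at 89.7% available Cl: 2872 / 0.897 = 3202 g.

3.20 kg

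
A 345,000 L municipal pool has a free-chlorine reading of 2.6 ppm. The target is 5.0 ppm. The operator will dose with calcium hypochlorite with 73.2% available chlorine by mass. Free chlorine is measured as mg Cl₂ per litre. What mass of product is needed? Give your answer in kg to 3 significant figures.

1.13 kg

Chlorine deficit: 5.0 − 2.6 = 2.4 ppm = 2.4 mg/L as Cl₂.
Cl₂ equivalent needed: 2.4 mg/L × 345,000 L = 828,000 mg = 828 g.
Product at 73.2% available chlorine: 828 / 0.732 = 1131 g.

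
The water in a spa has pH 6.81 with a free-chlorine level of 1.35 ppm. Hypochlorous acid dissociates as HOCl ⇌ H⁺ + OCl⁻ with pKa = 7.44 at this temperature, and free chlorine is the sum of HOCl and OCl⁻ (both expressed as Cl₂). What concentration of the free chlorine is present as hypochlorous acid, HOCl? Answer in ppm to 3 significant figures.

1.09 ppm

[OCl⁻]/[HOCl] = 10^(pH − pKa) = 10^(6.81 − 7.44) = 10^-0.63 = 0.2344.
Fraction as HOCl = 1 / (1 + 0.2344) = 0.8101.
HOCl = 0.8101 × 1.35 ppm = 1.094 ppm.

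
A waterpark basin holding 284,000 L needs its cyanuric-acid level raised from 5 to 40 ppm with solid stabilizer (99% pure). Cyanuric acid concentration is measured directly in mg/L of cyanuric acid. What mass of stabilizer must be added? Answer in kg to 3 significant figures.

CYA to add: (40 − 5) = 35 mg/L × 284,000 L = 9940 g cyanuric acid.
At 99% purity: 9940 / 0.99 = 10,040 g product.

10.0 kg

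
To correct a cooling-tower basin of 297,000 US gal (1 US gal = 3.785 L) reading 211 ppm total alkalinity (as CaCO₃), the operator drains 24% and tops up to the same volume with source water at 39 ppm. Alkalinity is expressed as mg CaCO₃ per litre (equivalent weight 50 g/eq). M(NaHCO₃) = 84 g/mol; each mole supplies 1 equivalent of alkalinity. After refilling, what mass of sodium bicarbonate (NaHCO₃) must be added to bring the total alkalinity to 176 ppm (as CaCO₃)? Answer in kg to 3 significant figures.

Volume: 297,000 US gal × 3.785 L/gal = 1,124,145 L.
After draining 24% and refilling: 211 × 0.76 + 39 × 0.24 = 169.72 ppm.
Deficit to target: 176 − 169.72 = 6.28 mg/L.
As CaCO₃: 6.28 mg/L × 1,124,145 L = 7060 g; ÷ 50 g/eq ÷ 1 = 141.2 mol NaHCO₃.
Mass: 141.2 × 84 = 11,860 g.

11.9 kg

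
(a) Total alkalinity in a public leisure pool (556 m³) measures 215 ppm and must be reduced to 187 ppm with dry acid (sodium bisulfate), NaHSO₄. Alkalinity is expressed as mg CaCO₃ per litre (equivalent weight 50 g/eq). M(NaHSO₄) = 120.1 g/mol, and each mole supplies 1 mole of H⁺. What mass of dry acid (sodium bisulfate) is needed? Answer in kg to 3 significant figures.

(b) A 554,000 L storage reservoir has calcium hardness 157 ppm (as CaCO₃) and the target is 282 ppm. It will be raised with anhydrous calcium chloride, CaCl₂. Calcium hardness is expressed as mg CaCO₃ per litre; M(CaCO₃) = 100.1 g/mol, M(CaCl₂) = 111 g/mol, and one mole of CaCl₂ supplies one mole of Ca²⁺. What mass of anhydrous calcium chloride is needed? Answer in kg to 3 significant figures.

(a) Volume: 556 m³ = 556,000 L.
(a) Alkalinity to neutralize: (215 − 187) = 28 mg/L as CaCO₃ × 556,000 L = 15,570 g as CaCO₃.
(a) Equivalents of H⁺ required: 15,570 ÷ 50 g/eq = 311.4 eq = 311.4 mol NaHSO₄.
(a) Mass of NaHSO₄: 311.4 × 120.1 = 37,390 g.

(b) Hardness to add: (282 − 157) = 125 mg/L as CaCO₃ × 554,000 L = 69,250 g as CaCO₃.
(b) Moles of Ca²⁺ (1 mol Ca²⁺ ≡ 1 mol CaCO₃): 69,250 / 100.1 g/mol = 691.8 mol.
(b) Mass of CaCl₂: 691.8 × 111 = 76,790 g.

(a) 37.4 kg; (b) 76.8 kg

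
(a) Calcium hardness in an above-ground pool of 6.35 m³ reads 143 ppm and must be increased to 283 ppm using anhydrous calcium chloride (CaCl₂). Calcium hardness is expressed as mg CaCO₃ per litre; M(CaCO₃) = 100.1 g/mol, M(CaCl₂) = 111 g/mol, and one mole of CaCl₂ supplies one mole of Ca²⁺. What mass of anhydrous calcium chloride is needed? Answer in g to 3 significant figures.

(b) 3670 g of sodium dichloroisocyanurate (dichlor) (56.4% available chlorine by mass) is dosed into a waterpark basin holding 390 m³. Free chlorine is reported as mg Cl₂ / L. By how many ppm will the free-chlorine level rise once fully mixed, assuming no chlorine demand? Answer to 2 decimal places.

(a) 986 g; (b) 5.31 ppm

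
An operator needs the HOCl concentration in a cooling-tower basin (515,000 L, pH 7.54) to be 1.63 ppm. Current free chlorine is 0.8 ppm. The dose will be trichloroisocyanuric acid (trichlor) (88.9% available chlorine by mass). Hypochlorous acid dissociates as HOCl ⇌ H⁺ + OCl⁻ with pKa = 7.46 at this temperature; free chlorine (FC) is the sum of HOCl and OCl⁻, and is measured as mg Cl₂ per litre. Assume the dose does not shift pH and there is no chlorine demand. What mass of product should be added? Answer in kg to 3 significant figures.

1.62 kg

[OCl⁻]/[HOCl] = 10^(pH − pKa) = 10^(7.54 − 7.46) = 1.202; fraction as HOCl = 1/(1 + 1.202) = 0.4541.
Free chlorine required for 1.63 ppm HOCl: 1.63 / 0.4541 = 3.59 ppm.
FC to add: 3.59 − 0.8 = 2.79 mg/L as Cl₂.
Cl₂ equivalent: 2.79 mg/L × 515,000 L = 1437 g.
Product at 88.9% available Cl: 1437 / 0.889 = 1616 g.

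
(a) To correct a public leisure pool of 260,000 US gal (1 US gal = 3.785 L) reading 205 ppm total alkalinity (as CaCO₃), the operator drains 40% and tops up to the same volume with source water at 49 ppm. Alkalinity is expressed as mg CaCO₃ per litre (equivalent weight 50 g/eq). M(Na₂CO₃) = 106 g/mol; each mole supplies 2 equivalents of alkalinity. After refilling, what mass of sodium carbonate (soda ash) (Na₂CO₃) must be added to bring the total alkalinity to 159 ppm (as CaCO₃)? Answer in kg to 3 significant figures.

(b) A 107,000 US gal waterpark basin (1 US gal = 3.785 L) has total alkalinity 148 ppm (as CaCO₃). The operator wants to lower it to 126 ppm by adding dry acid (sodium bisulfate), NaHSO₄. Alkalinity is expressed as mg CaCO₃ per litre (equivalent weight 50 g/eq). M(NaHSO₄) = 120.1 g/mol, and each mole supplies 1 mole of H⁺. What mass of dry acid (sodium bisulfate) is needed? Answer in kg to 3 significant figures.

(a) Volume: 260,000 US gal × 3.785 L/gal = 984,100 L.
(a) After draining 40% and refilling: 205 × 0.60 + 49 × 0.40 = 142.6 ppm.
(a) Deficit to target: 159 − 142.6 = 16.4 mg/L.
(a) As CaCO₃: 16.4 mg/L × 984,100 L = 16,140 g; ÷ 50 g/eq ÷ 2 = 161.4 mol Na₂CO₃.
(a) Mass: 161.4 × 106 = 17,110 g.

(b) Volume: 107,000 US gal × 3.785 L/gal = 404,995 L.
(b) Alkalinity to neutralize: (148 − 126) = 22 mg/L as CaCO₃ × 404,995 L = 8910 g as CaCO₃.
(b) Equivalents of H⁺ required: 8910 ÷ 50 g/eq = 178.2 eq = 178.2 mol NaHSO₄.
(b) Mass of NaHSO₄: 178.2 × 120.1 = 21,400 g.

(a) 17.1 kg; (b) 21.4 kg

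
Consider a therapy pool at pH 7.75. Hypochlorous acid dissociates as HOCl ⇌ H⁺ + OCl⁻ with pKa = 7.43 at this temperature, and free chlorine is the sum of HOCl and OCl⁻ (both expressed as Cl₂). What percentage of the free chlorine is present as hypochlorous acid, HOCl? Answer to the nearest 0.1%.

32.4%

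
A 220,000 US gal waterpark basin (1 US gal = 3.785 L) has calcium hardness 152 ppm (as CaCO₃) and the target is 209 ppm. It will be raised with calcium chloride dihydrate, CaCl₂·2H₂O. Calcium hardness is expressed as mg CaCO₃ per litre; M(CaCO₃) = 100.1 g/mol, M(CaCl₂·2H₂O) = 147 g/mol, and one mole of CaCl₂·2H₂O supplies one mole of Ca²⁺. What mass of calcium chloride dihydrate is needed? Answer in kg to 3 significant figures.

69.7 kg

Volume: 220,000 US gal × 3.785 L/gal = 832,700 L.
Hardness to add: (209 − 152) = 57 mg/L as CaCO₃ × 832,700 L = 47,460 g as CaCO₃.
Moles of Ca²⁺ (1 mol Ca²⁺ ≡ 1 mol CaCO₃): 47,460 / 100.1 g/mol = 474.2 mol.
Mass of CaCl₂·2H₂O: 474.2 × 147 = 69,700 g.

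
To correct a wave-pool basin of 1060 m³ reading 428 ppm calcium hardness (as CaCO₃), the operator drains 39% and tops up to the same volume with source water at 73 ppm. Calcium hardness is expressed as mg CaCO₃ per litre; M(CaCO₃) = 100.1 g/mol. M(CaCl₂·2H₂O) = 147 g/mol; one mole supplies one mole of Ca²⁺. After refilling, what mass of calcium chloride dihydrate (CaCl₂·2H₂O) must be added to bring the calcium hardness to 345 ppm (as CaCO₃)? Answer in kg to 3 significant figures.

Volume: 1060 m³ = 1,060,000 L.
After draining 39% and refilling: 428 × 0.61 + 73 × 0.39 = 289.55 ppm.
Deficit to target: 345 − 289.55 = 55.45 mg/L.
As CaCO₃: 55.45 mg/L × 1,060,000 L = 58,780 g; ÷ 100.1 = 587.2 mol Ca²⁺.
Mass: 587.2 × 147 = 86,320 g.

86.3 kg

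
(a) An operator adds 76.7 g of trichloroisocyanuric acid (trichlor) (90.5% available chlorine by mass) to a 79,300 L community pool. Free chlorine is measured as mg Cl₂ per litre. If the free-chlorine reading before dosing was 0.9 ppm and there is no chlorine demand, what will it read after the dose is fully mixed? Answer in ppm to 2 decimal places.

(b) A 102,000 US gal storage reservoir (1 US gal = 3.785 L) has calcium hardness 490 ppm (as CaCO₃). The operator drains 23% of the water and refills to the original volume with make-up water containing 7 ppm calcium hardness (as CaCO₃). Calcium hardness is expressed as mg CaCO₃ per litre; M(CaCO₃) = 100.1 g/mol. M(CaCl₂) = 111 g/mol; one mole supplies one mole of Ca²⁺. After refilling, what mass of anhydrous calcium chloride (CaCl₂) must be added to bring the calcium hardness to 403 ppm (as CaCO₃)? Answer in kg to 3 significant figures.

(a) Available chlorine delivered: 76.7 g × 0.905 = 69.41 g as Cl₂.
(a) Concentration rise: 69.41 g / 79,300 L = 0.8753 mg/L = 0.88 ppm.
(a) Final FC: 0.9 + 0.88 = 1.78 ppm.

(b) Volume: 102,000 US gal × 3.785 L/gal = 386,070 L.
(b) After draining 23% and refilling: 490 × 0.77 + 7 × 0.23 = 378.91 ppm.
(b) Deficit to target: 403 − 378.91 = 24.09 mg/L.
(b) As CaCO₃: 24.09 mg/L × 386,070 L = 9300 g; ÷ 100.1 = 92.91 mol Ca²⁺.
(b) Mass: 92.91 × 111 = 10,310 g.

(a) 1.78 ppm; (b) 10.3 kg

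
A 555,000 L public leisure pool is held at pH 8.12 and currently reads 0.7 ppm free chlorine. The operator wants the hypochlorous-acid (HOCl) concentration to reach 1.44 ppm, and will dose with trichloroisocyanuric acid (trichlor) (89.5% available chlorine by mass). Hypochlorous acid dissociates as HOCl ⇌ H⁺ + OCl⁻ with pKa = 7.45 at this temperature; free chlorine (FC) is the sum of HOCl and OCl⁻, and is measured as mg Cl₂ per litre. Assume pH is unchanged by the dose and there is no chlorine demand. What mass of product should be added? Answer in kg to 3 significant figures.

[OCl⁻]/[HOCl] = 10^(pH − pKa) = 10^(8.12 − 7.45) = 4.677; fraction as HOCl = 1/(1 + 4.677) = 0.1761.
Free chlorine required for 1.44 ppm HOCl: 1.44 / 0.1761 = 8.175 ppm.
FC to add: 8.175 − 0.7 = 7.475 mg/L as Cl₂.
Cl₂ equivalent: 7.475 mg/L × 555,000 L = 4149 g.
Product at 89.5% available Cl: 4149 / 0.895 = 4636 g.

4.64 kg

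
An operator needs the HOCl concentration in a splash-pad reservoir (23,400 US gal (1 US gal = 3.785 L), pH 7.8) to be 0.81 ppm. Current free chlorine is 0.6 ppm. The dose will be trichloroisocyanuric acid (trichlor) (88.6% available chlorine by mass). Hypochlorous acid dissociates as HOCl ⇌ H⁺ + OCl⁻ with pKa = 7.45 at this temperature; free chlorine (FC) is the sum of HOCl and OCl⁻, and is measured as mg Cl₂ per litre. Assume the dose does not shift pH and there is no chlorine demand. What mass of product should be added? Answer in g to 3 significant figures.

202 g

Volume: 23,400 US gal × 3.785 L/gal = 88,569 L.
[OCl⁻]/[HOCl] = 10^(pH − pKa) = 10^(7.8 − 7.45) = 2.239; fraction as HOCl = 1/(1 + 2.239) = 0.3088.
Free chlorine required for 0.81 ppm HOCl: 0.81 / 0.3088 = 2.623 ppm.
FC to add: 2.623 − 0.6 = 2.023 mg/L as Cl₂.
Cl₂ equivalent: 2.023 mg/L × 88,569 L = 179.2 g.
Product at 88.6% available Cl: 179.2 / 0.886 = 202.3 g.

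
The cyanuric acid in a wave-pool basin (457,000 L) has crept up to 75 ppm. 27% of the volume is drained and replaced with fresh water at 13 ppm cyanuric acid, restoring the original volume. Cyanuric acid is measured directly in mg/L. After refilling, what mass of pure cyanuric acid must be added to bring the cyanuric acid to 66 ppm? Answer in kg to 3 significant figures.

3.54 kg

After draining 27% and refilling: 75 × 0.73 + 13 × 0.27 = 58.26 ppm.
Deficit to target: 66 − 58.26 = 7.74 mg/L.
Mass: 7.74 mg/L × 457,000 L = 3537 g cyanuric acid.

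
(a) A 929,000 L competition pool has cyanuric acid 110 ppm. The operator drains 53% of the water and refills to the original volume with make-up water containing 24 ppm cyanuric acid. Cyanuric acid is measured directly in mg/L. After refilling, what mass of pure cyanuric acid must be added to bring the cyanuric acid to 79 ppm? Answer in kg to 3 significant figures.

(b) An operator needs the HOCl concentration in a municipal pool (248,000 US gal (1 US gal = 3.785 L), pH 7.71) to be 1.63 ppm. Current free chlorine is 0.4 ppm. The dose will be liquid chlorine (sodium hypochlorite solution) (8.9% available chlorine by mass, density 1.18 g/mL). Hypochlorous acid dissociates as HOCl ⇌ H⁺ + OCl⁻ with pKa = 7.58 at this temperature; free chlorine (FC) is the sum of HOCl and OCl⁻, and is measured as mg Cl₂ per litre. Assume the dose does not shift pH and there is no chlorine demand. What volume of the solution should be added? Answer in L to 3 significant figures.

(a) 13.5 kg; (b) 30.6 L

(a) After draining 53% and refilling: 110 × 0.47 + 24 × 0.53 = 64.42 ppm.
(a) Deficit to target: 79 − 64.42 = 14.58 mg/L.
(a) Mass: 14.58 mg/L × 929,000 L = 13,540 g cyanuric acid.

(b) Volume: 248,000 US gal × 3.785 L/gal = 938,680 L.
(b) [OCl⁻]/[HOCl] = 10^(pH − pKa) = 10^(7.71 − 7.58) = 1.349; fraction as HOCl = 1/(1 + 1.349) = 0.4257.
(b) Free chlorine required for 1.63 ppm HOCl: 1.63 / 0.4257 = 3.829 ppm.
(b) FC to add: 3.829 − 0.4 = 3.429 mg/L as Cl₂.
(b) Cl₂ equivalent: 3.429 mg/L × 938,680 L = 3219 g.
(b) Product at 8.9% available Cl: 3219 / 0.089 = 36,160 g.
(b) Volume: 36,160 g ÷ 1.18 g/mL = 30,650 mL.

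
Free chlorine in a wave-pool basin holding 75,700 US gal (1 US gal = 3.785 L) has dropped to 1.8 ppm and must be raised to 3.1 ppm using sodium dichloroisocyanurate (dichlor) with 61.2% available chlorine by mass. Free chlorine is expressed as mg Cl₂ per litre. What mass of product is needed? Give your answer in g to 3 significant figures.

Volume: 75,700 US gal × 3.785 L/gal = 286,524 L.
Chlorine deficit: 3.1 − 1.8 = 1.3 ppm = 1.3 mg/L as Cl₂.
Cl₂ equivalent needed: 1.3 mg/L × 286,524 L = 372,500 mg = 372.5 g.
Product at 61.2% available chlorine: 372.5 / 0.612 = 608.6 g.

609 g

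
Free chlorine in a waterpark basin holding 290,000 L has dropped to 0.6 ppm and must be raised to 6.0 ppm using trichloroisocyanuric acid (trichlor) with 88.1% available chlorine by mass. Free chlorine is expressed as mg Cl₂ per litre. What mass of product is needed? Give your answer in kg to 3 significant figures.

Chlorine deficit: 6.0 − 0.6 = 5.4 ppm = 5.4 mg/L as Cl₂.
Cl₂ equivalent needed: 5.4 mg/L × 290,000 L = 1,566,000 mg = 1566 g.
Product at 88.1% available chlorine: 1566 / 0.881 = 1778 g.

1.78 kg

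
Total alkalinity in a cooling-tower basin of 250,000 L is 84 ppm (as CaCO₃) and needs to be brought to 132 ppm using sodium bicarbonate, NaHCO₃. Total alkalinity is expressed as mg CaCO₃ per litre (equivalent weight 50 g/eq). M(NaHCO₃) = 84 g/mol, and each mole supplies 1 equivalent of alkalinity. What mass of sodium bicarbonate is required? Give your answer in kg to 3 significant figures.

20.2 kg

Alkalinity to add: (132 − 84) = 48 mg/L as CaCO₃ × 250,000 L = 12,000 g as CaCO₃.
Equivalents: 12,000 g ÷ 50 g/eq = 240 eq.
NaHCO₃ supplies 1 eq per mole → 240 mol.
Mass: 240 mol × 84 g/mol = 20,160 g.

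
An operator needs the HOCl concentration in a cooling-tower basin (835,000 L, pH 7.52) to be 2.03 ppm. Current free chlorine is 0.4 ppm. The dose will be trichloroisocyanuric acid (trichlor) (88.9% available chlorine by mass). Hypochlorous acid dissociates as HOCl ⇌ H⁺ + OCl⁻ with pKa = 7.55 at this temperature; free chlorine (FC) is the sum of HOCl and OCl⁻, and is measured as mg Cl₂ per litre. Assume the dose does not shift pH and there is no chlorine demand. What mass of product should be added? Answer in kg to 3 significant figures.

3.31 kg

[OCl⁻]/[HOCl] = 10^(pH − pKa) = 10^(7.52 − 7.55) = 0.9333; fraction as HOCl = 1/(1 + 0.9333) = 0.5173.
Free chlorine required for 2.03 ppm HOCl: 2.03 / 0.5173 = 3.925 ppm.
FC to add: 3.925 − 0.4 = 3.525 mg/L as Cl₂.
Cl₂ equivalent: 3.525 mg/L × 835,000 L = 2943 g.
Product at 88.9% available Cl: 2943 / 0.889 = 3310 g.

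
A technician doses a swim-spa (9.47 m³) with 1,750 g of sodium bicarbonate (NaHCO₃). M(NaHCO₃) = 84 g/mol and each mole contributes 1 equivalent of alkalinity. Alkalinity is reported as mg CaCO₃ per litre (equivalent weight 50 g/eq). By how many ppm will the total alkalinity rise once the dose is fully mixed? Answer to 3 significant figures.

110 ppm

Volume: 9.47 m³ = 9,470 L.
Moles of NaHCO₃: 1,750 g ÷ 84 g/mol = 20.83 mol → 20.83 eq of alkalinity.
As CaCO₃: 20.83 eq × 50 g/eq = 1042 g.
Rise: 1042 g / 9,470 L × 1000 = 110 mg/L.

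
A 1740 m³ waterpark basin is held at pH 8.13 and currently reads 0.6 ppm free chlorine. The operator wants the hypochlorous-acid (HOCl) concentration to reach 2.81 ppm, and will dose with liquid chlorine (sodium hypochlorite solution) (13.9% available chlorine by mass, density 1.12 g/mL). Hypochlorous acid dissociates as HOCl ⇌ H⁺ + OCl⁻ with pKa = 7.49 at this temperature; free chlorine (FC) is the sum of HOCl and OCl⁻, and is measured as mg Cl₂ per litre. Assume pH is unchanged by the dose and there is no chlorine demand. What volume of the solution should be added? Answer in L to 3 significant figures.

Volume: 1740 m³ = 1,740,000 L.
[OCl⁻]/[HOCl] = 10^(pH − pKa) = 10^(8.13 − 7.49) = 4.365; fraction as HOCl = 1/(1 + 4.365) = 0.1864.
Free chlorine required for 2.81 ppm HOCl: 2.81 / 0.1864 = 15.08 ppm.
FC to add: 15.08 − 0.6 = 14.48 mg/L as Cl₂.
Cl₂ equivalent: 14.48 mg/L × 1,740,000 L = 25,190 g.
Product at 13.9% available Cl: 25,190 / 0.139 = 181,200 g.
Volume: 181,200 g ÷ 1.12 g/mL = 161,800 mL.

162 L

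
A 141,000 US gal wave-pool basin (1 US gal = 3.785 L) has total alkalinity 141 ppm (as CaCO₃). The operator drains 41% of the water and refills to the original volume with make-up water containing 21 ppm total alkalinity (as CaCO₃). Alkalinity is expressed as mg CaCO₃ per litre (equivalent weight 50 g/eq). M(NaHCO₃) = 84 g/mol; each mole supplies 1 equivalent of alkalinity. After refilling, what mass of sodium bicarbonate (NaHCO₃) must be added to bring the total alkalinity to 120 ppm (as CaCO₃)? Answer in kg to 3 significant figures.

25.3 kg

Volume: 141,000 US gal × 3.785 L/gal = 533,685 L.
After draining 41% and refilling: 141 × 0.59 + 21 × 0.41 = 91.8 ppm.
Deficit to target: 120 − 91.8 = 28.2 mg/L.
As CaCO₃: 28.2 mg/L × 533,685 L = 15,050 g; ÷ 50 g/eq ÷ 1 = 301 mol NaHCO₃.
Mass: 301 × 84 = 25,280 g.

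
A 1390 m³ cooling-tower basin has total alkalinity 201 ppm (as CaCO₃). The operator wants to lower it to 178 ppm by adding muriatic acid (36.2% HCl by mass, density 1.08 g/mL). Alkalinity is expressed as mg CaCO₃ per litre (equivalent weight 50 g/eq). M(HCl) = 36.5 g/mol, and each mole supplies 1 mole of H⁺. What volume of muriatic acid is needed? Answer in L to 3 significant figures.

Volume: 1390 m³ = 1,390,000 L.
Alkalinity to neutralize: (201 − 178) = 23 mg/L as CaCO₃ × 1,390,000 L = 31,970 g as CaCO₃.
Equivalents of H⁺ required: 31,970 ÷ 50 g/eq = 639.4 eq = 639.4 mol HCl.
Mass of HCl: 639.4 × 36.5 = 23,340 g.
Mass of 36.2% solution: 23,340 / 0.362 = 64,470 g.
Volume: 64,470 g ÷ 1.08 g/mL = 59,690 mL.

59.7 L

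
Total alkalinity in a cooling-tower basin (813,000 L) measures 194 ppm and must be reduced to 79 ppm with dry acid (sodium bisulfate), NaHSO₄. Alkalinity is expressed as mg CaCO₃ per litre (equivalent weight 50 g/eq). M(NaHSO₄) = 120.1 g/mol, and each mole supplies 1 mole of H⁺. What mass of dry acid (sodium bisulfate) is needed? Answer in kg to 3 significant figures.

225 kg

Alkalinity to neutralize: (194 − 79) = 115 mg/L as CaCO₃ × 813,000 L = 93,500 g as CaCO₃.
Equivalents of H⁺ required: 93,500 ÷ 50 g/eq = 1870 eq = 1870 mol NaHSO₄.
Mass of NaHSO₄: 1870 × 120.1 = 224,600 g.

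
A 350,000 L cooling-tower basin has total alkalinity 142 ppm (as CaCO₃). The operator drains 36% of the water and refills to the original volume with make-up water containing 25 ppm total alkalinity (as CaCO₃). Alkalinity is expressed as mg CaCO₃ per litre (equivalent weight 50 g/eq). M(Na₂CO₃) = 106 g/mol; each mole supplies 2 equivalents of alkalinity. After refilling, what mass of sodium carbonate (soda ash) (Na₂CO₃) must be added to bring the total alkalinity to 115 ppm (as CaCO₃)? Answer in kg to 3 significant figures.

After draining 36% and refilling: 142 × 0.64 + 25 × 0.36 = 99.88 ppm.
Deficit to target: 115 − 99.88 = 15.12 mg/L.
As CaCO₃: 15.12 mg/L × 350,000 L = 5292 g; ÷ 50 g/eq ÷ 2 = 52.92 mol Na₂CO₃.
Mass: 52.92 × 106 = 5610 g.

5.61 kg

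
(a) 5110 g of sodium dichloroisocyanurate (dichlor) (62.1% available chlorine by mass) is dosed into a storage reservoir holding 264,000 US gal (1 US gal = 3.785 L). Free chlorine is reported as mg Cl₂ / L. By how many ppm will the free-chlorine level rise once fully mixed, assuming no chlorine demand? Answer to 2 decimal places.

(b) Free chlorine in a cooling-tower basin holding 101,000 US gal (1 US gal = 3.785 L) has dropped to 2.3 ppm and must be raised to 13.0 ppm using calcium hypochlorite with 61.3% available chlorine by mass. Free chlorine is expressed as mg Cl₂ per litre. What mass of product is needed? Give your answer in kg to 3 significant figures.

(a) Volume: 264,000 US gal × 3.785 L/gal = 999,240 L.
(a) Available chlorine delivered: 5110 g × 0.621 = 3173 g as Cl₂.
(a) Concentration rise: 3173 g / 999,240 L = 3.176 mg/L = 3.18 ppm.

(b) Volume: 101,000 US gal × 3.785 L/gal = 382,285 L.
(b) Chlorine deficit: 13.0 − 2.3 = 10.7 ppm = 10.7 mg/L as Cl₂.
(b) Cl₂ equivalent needed: 10.7 mg/L × 382,285 L = 4,090,000 mg = 4090 g.
(b) Product at 61.3% available chlorine: 4090 / 0.613 = 6673 g.

(a) 3.18 ppm; (b) 6.67 kg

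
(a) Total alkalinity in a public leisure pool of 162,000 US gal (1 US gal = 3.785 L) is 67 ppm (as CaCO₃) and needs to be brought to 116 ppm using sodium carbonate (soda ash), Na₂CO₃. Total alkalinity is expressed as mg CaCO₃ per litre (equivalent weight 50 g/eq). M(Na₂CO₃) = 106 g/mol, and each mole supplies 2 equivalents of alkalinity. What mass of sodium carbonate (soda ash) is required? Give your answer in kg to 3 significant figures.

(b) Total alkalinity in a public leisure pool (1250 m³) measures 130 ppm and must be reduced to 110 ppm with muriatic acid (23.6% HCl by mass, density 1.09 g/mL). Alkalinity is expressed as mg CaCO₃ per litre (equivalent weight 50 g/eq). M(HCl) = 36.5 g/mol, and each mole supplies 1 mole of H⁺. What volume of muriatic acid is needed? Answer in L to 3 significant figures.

(a) 31.8 kg; (b) 70.9 L

(a) Volume: 162,000 US gal × 3.785 L/gal = 613,170 L.
(a) Alkalinity to add: (116 − 67) = 49 mg/L as CaCO₃ × 613,170 L = 30,050 g as CaCO₃.
(a) Equivalents: 30,050 g ÷ 50 g/eq = 600.9 eq.
(a) Each mole of Na₂CO₃ supplies 2 eq, so 600.9 / 2 = 300.5 mol.
(a) Mass: 300.5 mol × 106 g/mol = 31,850 g.

(b) Volume: 1250 m³ = 1,250,000 L.
(b) Alkalinity to neutralize: (130 − 110) = 20 mg/L as CaCO₃ × 1,250,000 L = 25,000 g as CaCO₃.
(b) Equivalents of H⁺ required: 25,000 ÷ 50 g/eq = 500 eq = 500 mol HCl.
(b) Mass of HCl: 500 × 36.5 = 18,250 g.
(b) Mass of 23.6% solution: 18,250 / 0.236 = 77,330 g.
(b) Volume: 77,330 g ÷ 1.09 g/mL = 70,950 mL.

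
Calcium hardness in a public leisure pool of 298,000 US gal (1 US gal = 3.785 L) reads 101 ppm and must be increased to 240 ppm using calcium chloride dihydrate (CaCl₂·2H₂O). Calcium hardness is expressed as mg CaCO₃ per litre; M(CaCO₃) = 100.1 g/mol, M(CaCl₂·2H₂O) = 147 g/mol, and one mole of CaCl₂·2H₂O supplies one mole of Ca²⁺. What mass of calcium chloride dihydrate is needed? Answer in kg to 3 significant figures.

Volume: 298,000 US gal × 3.785 L/gal = 1,127,930 L.
Hardness to add: (240 − 101) = 139 mg/L as CaCO₃ × 1,127,930 L = 156,800 g as CaCO₃.
Moles of Ca²⁺ (1 mol Ca²⁺ ≡ 1 mol CaCO₃): 156,800 / 100.1 g/mol = 1566 mol.
Mass of CaCl₂·2H₂O: 1566 × 147 = 230,200 g.

230 kg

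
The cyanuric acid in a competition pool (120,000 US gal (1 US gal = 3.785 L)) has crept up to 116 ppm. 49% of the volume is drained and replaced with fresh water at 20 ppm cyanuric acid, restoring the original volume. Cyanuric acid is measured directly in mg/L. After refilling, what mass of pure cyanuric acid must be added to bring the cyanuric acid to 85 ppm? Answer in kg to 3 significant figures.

Volume: 120,000 US gal × 3.785 L/gal = 454,200 L.
After draining 49% and refilling: 116 × 0.51 + 20 × 0.49 = 68.96 ppm.
Deficit to target: 85 − 68.96 = 16.04 mg/L.
Mass: 16.04 mg/L × 454,200 L = 7285 g cyanuric acid.

7.29 kg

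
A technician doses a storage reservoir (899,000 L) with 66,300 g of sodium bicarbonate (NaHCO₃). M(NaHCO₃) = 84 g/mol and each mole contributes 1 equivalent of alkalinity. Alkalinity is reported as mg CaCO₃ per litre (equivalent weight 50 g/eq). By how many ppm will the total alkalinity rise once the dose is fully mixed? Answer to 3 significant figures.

43.9 ppm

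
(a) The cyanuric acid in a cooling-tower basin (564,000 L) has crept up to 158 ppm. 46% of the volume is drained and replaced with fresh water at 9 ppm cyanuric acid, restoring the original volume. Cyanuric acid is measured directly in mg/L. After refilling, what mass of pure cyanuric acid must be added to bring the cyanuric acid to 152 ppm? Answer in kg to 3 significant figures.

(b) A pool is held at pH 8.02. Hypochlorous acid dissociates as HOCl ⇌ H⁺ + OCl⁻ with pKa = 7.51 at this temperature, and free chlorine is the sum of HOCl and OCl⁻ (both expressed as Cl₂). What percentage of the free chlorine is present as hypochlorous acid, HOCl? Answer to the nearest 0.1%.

(a) 35.3 kg; (b) 23.6%

(a) After draining 46% and refilling: 158 × 0.54 + 9 × 0.46 = 89.46 ppm.
(a) Deficit to target: 152 − 89.46 = 62.54 mg/L.
(a) Mass: 62.54 mg/L × 564,000 L = 35,270 g cyanuric acid.

(b) [OCl⁻]/[HOCl] = 10^(pH − pKa) = 10^(8.02 − 7.51) = 10^0.51 = 3.236.
(b) Fraction as HOCl = 1 / (1 + 3.236) = 0.2361.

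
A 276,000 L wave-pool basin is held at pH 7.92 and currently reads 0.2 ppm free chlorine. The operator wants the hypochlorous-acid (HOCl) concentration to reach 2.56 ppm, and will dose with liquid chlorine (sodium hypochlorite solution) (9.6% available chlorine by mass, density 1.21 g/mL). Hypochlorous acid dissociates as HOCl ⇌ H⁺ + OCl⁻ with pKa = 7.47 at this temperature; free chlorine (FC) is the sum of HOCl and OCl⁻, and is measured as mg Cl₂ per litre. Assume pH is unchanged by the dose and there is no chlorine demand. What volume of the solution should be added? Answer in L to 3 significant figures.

[OCl⁻]/[HOCl] = 10^(pH − pKa) = 10^(7.92 − 7.47) = 2.818; fraction as HOCl = 1/(1 + 2.818) = 0.2619.
Free chlorine required for 2.56 ppm HOCl: 2.56 / 0.2619 = 9.775 ppm.
FC to add: 9.775 − 0.2 = 9.575 mg/L as Cl₂.
Cl₂ equivalent: 9.575 mg/L × 276,000 L = 2643 g.
Product at 9.6% available Cl: 2643 / 0.096 = 27,530 g.
Volume: 27,530 g ÷ 1.21 g/mL = 22,750 mL.

22.8 L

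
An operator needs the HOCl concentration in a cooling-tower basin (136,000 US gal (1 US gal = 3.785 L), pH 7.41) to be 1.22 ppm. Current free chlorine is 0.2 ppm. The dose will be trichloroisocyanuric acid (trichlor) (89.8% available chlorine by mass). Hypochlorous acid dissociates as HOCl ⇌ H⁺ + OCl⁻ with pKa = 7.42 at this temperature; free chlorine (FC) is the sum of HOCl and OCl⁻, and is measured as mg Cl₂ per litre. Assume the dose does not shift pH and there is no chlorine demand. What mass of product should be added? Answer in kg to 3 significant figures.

1.27 kg

Volume: 136,000 US gal × 3.785 L/gal = 514,760 L.
[OCl⁻]/[HOCl] = 10^(pH − pKa) = 10^(7.41 − 7.42) = 0.9772; fraction as HOCl = 1/(1 + 0.9772) = 0.5058.
Free chlorine required for 1.22 ppm HOCl: 1.22 / 0.5058 = 2.412 ppm.
FC to add: 2.412 − 0.2 = 2.212 mg/L as Cl₂.
Cl₂ equivalent: 2.212 mg/L × 514,760 L = 1139 g.
Product at 89.8% available Cl: 1139 / 0.898 = 1268 g.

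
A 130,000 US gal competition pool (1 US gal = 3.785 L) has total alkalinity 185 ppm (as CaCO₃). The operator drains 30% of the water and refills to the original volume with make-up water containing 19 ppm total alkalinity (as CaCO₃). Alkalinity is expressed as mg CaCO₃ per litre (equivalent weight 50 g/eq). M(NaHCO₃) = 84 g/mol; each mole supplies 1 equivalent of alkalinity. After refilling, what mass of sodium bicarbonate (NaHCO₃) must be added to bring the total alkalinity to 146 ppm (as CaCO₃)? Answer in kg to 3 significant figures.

8.93 kg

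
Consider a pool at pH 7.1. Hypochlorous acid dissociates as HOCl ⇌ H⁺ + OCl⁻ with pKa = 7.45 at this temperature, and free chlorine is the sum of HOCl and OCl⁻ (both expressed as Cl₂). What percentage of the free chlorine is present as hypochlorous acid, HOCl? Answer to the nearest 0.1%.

69.1%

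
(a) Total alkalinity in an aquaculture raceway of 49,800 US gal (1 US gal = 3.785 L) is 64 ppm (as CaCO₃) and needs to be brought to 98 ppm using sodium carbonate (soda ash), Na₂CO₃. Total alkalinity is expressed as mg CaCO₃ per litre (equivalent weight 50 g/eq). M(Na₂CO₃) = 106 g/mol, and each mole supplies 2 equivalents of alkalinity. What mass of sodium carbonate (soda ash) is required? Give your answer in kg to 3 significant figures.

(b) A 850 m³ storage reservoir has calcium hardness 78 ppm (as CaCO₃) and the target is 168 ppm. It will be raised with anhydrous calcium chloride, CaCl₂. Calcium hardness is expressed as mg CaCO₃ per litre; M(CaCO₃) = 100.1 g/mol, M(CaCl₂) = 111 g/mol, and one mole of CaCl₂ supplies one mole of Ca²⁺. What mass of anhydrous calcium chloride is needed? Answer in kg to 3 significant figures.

(a) Volume: 49,800 US gal × 3.785 L/gal = 188,493 L.
(a) Alkalinity to add: (98 − 64) = 34 mg/L as CaCO₃ × 188,493 L = 6409 g as CaCO₃.
(a) Equivalents: 6409 g ÷ 50 g/eq = 128.2 eq.
(a) Each mole of Na₂CO₃ supplies 2 eq, so 128.2 / 2 = 64.09 mol.
(a) Mass: 64.09 mol × 106 g/mol = 6793 g.

(b) Volume: 850 m³ = 850,000 L.
(b) Hardness to add: (168 − 78) = 90 mg/L as CaCO₃ × 850,000 L = 76,500 g as CaCO₃.
(b) Moles of Ca²⁺ (1 mol Ca²⁺ ≡ 1 mol CaCO₃): 76,500 / 100.1 g/mol = 764.2 mol.
(b) Mass of CaCl₂: 764.2 × 111 = 84,830 g.

(a) 6.79 kg; (b) 84.8 kg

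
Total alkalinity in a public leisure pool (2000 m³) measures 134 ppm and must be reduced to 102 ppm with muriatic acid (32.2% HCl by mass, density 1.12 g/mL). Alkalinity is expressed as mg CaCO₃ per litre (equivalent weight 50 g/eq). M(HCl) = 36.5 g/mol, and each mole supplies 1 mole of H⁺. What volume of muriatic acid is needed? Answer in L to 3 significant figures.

130 L

Volume: 2000 m³ = 2,000,000 L.
Alkalinity to neutralize: (134 − 102) = 32 mg/L as CaCO₃ × 2,000,000 L = 64,000 g as CaCO₃.
Equivalents of H⁺ required: 64,000 ÷ 50 g/eq = 1280 eq = 1280 mol HCl.
Mass of HCl: 1280 × 36.5 = 46,720 g.
Mass of 32.2% solution: 46,720 / 0.322 = 145,100 g.
Volume: 145,100 g ÷ 1.12 g/mL = 129,500 mL.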